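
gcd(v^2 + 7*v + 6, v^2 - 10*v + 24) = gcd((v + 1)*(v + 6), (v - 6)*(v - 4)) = 1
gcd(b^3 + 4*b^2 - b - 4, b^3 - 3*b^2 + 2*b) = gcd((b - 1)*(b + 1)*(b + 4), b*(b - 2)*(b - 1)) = b - 1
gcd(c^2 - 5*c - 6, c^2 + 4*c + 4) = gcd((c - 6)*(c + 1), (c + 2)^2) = 1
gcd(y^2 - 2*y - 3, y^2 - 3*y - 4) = y + 1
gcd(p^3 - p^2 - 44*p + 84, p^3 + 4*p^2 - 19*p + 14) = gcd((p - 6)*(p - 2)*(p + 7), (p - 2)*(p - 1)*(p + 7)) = p^2 + 5*p - 14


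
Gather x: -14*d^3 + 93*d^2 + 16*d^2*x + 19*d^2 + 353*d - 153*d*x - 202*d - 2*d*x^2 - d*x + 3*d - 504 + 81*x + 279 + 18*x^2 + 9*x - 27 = -14*d^3 + 112*d^2 + 154*d + x^2*(18 - 2*d) + x*(16*d^2 - 154*d + 90) - 252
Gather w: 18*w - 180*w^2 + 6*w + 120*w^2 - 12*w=-60*w^2 + 12*w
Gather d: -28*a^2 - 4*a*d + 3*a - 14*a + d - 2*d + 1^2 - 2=-28*a^2 - 11*a + d*(-4*a - 1) - 1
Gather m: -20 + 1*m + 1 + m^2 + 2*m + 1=m^2 + 3*m - 18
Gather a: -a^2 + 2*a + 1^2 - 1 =-a^2 + 2*a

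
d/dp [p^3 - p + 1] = 3*p^2 - 1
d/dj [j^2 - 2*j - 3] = 2*j - 2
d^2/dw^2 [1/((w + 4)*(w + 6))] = 2*((w + 4)^2 + (w + 4)*(w + 6) + (w + 6)^2)/((w + 4)^3*(w + 6)^3)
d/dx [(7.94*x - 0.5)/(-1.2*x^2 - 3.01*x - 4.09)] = (9.528*x^2 - 1.2*x - 33.9796)/(1.44*x^4 + 7.224*x^3 + 18.8761*x^2 + 24.6218*x + 16.7281)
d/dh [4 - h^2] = -2*h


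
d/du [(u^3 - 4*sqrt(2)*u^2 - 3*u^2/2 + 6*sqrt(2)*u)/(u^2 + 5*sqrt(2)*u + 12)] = (u^4 + 10*sqrt(2)*u^3 - 27*sqrt(2)*u^2/2 - 4*u^2 - 96*sqrt(2)*u - 36*u + 72*sqrt(2))/(u^4 + 10*sqrt(2)*u^3 + 74*u^2 + 120*sqrt(2)*u + 144)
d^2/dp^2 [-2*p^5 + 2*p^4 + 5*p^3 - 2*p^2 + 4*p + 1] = -40*p^3 + 24*p^2 + 30*p - 4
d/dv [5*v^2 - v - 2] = 10*v - 1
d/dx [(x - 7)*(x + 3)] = 2*x - 4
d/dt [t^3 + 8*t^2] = t*(3*t + 16)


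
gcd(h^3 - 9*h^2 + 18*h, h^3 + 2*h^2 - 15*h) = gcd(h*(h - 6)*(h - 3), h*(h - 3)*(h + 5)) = h^2 - 3*h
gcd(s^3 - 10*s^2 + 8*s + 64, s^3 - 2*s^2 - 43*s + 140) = s - 4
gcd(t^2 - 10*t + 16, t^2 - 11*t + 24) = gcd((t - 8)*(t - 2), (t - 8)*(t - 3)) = t - 8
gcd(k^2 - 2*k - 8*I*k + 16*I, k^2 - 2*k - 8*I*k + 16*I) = k^2 + k*(-2 - 8*I) + 16*I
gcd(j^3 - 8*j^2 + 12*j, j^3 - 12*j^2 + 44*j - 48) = j^2 - 8*j + 12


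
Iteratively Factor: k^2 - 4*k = (k)*(k - 4)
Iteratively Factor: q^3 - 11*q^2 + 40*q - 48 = (q - 3)*(q^2 - 8*q + 16) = (q - 4)*(q - 3)*(q - 4)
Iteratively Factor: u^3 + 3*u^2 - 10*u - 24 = (u - 3)*(u^2 + 6*u + 8) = (u - 3)*(u + 4)*(u + 2)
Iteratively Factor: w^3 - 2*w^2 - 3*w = (w)*(w^2 - 2*w - 3) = w*(w + 1)*(w - 3)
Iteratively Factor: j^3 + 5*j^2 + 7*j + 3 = (j + 1)*(j^2 + 4*j + 3) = (j + 1)^2*(j + 3)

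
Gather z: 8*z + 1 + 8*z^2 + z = 8*z^2 + 9*z + 1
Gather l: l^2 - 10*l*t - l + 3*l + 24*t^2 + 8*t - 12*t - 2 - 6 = l^2 + l*(2 - 10*t) + 24*t^2 - 4*t - 8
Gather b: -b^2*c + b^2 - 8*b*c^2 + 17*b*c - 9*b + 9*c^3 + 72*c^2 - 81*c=b^2*(1 - c) + b*(-8*c^2 + 17*c - 9) + 9*c^3 + 72*c^2 - 81*c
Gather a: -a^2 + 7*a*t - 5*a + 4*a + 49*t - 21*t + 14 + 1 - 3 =-a^2 + a*(7*t - 1) + 28*t + 12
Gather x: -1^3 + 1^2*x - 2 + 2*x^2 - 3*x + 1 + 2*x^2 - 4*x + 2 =4*x^2 - 6*x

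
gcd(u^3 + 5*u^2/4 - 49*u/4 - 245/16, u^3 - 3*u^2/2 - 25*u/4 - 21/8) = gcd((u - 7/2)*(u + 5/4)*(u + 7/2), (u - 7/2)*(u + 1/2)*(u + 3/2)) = u - 7/2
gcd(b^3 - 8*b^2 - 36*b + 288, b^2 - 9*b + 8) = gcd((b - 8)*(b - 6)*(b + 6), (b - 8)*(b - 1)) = b - 8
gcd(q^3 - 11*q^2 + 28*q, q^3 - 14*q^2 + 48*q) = q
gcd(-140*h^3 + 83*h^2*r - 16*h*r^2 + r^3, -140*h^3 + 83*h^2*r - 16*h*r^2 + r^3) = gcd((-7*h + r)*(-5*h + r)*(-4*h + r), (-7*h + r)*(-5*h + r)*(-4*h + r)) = -140*h^3 + 83*h^2*r - 16*h*r^2 + r^3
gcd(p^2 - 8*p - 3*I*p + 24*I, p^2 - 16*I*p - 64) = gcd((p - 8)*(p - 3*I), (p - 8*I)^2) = 1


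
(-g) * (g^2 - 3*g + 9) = -g^3 + 3*g^2 - 9*g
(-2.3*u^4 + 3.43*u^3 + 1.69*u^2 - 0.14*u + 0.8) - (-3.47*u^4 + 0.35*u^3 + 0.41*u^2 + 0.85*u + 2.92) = 1.17*u^4 + 3.08*u^3 + 1.28*u^2 - 0.99*u - 2.12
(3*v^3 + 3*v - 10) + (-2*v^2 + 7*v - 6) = 3*v^3 - 2*v^2 + 10*v - 16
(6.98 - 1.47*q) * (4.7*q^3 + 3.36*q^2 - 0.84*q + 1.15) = -6.909*q^4 + 27.8668*q^3 + 24.6876*q^2 - 7.5537*q + 8.027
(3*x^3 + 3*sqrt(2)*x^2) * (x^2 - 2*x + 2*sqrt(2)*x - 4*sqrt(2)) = 3*x^5 - 6*x^4 + 9*sqrt(2)*x^4 - 18*sqrt(2)*x^3 + 12*x^3 - 24*x^2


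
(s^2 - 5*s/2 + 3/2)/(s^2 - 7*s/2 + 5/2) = (2*s - 3)/(2*s - 5)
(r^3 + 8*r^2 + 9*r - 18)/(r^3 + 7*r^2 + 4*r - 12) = (r + 3)/(r + 2)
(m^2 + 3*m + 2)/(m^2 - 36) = (m^2 + 3*m + 2)/(m^2 - 36)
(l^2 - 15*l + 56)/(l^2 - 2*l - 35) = (l - 8)/(l + 5)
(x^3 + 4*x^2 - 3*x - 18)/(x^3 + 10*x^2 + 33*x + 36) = (x - 2)/(x + 4)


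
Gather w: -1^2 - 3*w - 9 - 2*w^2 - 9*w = -2*w^2 - 12*w - 10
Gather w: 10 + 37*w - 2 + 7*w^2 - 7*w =7*w^2 + 30*w + 8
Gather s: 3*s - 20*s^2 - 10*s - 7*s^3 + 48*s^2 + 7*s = -7*s^3 + 28*s^2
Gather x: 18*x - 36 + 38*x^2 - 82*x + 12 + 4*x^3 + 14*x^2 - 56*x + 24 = 4*x^3 + 52*x^2 - 120*x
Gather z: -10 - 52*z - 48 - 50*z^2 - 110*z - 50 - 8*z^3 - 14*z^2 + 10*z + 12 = -8*z^3 - 64*z^2 - 152*z - 96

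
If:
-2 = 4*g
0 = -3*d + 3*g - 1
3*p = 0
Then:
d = -5/6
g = -1/2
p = 0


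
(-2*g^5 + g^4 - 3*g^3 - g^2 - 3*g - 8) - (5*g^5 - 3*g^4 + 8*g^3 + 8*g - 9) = -7*g^5 + 4*g^4 - 11*g^3 - g^2 - 11*g + 1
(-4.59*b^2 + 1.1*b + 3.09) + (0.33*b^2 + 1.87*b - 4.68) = -4.26*b^2 + 2.97*b - 1.59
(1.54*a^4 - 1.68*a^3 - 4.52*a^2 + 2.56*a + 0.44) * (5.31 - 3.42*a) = -5.2668*a^5 + 13.923*a^4 + 6.5376*a^3 - 32.7564*a^2 + 12.0888*a + 2.3364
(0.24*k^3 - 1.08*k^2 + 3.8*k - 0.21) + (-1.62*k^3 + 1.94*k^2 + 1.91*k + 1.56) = -1.38*k^3 + 0.86*k^2 + 5.71*k + 1.35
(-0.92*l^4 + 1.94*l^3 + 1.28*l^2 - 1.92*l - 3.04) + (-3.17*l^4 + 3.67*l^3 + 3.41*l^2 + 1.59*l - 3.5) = -4.09*l^4 + 5.61*l^3 + 4.69*l^2 - 0.33*l - 6.54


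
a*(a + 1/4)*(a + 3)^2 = a^4 + 25*a^3/4 + 21*a^2/2 + 9*a/4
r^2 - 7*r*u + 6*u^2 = (r - 6*u)*(r - u)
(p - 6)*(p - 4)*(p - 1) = p^3 - 11*p^2 + 34*p - 24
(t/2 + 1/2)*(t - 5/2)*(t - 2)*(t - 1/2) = t^4/2 - 2*t^3 + 9*t^2/8 + 19*t/8 - 5/4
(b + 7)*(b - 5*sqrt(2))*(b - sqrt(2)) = b^3 - 6*sqrt(2)*b^2 + 7*b^2 - 42*sqrt(2)*b + 10*b + 70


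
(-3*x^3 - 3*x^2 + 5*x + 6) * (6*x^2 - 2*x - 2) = -18*x^5 - 12*x^4 + 42*x^3 + 32*x^2 - 22*x - 12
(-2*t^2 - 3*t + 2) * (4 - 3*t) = 6*t^3 + t^2 - 18*t + 8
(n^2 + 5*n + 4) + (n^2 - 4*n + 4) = 2*n^2 + n + 8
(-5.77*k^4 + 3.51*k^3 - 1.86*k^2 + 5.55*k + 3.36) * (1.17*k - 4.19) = -6.7509*k^5 + 28.283*k^4 - 16.8831*k^3 + 14.2869*k^2 - 19.3233*k - 14.0784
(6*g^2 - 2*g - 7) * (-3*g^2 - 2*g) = -18*g^4 - 6*g^3 + 25*g^2 + 14*g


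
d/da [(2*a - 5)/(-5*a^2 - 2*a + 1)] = 2*(5*a^2 - 25*a - 4)/(25*a^4 + 20*a^3 - 6*a^2 - 4*a + 1)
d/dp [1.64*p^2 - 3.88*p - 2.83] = 3.28*p - 3.88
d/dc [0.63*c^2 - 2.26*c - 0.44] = 1.26*c - 2.26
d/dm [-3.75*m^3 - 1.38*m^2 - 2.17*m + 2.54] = -11.25*m^2 - 2.76*m - 2.17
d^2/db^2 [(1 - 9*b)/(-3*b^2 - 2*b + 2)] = 2*(4*(3*b + 1)^2*(9*b - 1) - 3*(27*b + 5)*(3*b^2 + 2*b - 2))/(3*b^2 + 2*b - 2)^3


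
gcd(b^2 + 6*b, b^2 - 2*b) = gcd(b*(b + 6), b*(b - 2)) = b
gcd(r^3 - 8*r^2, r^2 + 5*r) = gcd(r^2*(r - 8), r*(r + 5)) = r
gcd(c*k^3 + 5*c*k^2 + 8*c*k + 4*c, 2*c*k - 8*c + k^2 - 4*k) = 1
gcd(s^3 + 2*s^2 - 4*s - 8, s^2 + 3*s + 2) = s + 2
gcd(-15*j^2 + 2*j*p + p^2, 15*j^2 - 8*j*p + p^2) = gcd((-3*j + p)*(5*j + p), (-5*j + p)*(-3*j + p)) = -3*j + p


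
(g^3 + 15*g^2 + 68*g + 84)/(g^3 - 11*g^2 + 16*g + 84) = (g^2 + 13*g + 42)/(g^2 - 13*g + 42)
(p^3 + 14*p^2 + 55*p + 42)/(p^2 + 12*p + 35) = (p^2 + 7*p + 6)/(p + 5)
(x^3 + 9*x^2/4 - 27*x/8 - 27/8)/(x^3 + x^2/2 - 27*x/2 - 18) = (8*x^2 - 6*x - 9)/(4*(2*x^2 - 5*x - 12))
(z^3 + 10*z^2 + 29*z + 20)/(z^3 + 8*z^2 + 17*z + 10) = (z + 4)/(z + 2)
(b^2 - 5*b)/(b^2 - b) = (b - 5)/(b - 1)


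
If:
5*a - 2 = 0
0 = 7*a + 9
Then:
No Solution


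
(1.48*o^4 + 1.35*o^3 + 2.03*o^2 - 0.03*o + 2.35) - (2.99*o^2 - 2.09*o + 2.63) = 1.48*o^4 + 1.35*o^3 - 0.96*o^2 + 2.06*o - 0.28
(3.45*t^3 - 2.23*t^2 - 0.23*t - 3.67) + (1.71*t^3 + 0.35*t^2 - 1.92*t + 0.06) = 5.16*t^3 - 1.88*t^2 - 2.15*t - 3.61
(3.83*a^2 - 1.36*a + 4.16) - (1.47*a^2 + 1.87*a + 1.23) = 2.36*a^2 - 3.23*a + 2.93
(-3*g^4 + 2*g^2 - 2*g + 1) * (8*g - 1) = -24*g^5 + 3*g^4 + 16*g^3 - 18*g^2 + 10*g - 1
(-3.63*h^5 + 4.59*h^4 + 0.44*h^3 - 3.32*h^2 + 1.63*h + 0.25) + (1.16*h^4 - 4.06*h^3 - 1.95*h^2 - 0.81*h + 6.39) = -3.63*h^5 + 5.75*h^4 - 3.62*h^3 - 5.27*h^2 + 0.82*h + 6.64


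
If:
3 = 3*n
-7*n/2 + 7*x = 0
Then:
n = 1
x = 1/2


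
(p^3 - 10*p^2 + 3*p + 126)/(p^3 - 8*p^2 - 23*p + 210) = (p + 3)/(p + 5)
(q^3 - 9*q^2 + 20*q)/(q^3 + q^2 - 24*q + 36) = q*(q^2 - 9*q + 20)/(q^3 + q^2 - 24*q + 36)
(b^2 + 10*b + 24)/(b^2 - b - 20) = (b + 6)/(b - 5)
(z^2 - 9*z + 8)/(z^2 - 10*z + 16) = (z - 1)/(z - 2)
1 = 1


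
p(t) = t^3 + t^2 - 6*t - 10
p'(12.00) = 450.00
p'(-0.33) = -6.33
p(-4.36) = -47.71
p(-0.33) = -7.95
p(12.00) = 1790.00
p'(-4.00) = 34.00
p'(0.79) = -2.55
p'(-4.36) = 42.31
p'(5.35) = 90.57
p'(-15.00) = 639.00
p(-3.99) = -33.66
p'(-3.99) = 33.78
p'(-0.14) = -6.22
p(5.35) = 139.65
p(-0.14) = -9.14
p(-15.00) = -3070.00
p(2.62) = -0.87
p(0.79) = -13.62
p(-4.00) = -34.00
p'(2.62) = 19.83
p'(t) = 3*t^2 + 2*t - 6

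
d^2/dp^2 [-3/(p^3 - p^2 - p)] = 6*(-6*p^4 + 8*p^3 - 3*p - 1)/(p^3*(p^6 - 3*p^5 + 5*p^3 - 3*p - 1))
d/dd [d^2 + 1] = 2*d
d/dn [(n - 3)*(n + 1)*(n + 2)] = 3*n^2 - 7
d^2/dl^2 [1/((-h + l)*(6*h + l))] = 2*(-(h - l)^2 + (h - l)*(6*h + l) - (6*h + l)^2)/((h - l)^3*(6*h + l)^3)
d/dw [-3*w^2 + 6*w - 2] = 6 - 6*w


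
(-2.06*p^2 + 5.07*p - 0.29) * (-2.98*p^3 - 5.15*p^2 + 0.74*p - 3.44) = 6.1388*p^5 - 4.4996*p^4 - 26.7707*p^3 + 12.3317*p^2 - 17.6554*p + 0.9976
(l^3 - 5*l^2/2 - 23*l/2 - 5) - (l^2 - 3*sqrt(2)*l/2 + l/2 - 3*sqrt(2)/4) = l^3 - 7*l^2/2 - 12*l + 3*sqrt(2)*l/2 - 5 + 3*sqrt(2)/4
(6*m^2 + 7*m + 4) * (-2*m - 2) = -12*m^3 - 26*m^2 - 22*m - 8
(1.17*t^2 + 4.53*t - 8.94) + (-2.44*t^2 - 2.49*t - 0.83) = -1.27*t^2 + 2.04*t - 9.77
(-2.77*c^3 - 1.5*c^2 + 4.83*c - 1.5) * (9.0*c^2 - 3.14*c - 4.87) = -24.93*c^5 - 4.8022*c^4 + 61.6699*c^3 - 21.3612*c^2 - 18.8121*c + 7.305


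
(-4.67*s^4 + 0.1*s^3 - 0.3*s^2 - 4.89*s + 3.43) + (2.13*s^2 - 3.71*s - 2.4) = -4.67*s^4 + 0.1*s^3 + 1.83*s^2 - 8.6*s + 1.03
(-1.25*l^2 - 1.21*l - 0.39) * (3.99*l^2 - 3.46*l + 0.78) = -4.9875*l^4 - 0.5029*l^3 + 1.6555*l^2 + 0.4056*l - 0.3042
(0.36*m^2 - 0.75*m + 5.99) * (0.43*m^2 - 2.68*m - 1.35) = 0.1548*m^4 - 1.2873*m^3 + 4.0997*m^2 - 15.0407*m - 8.0865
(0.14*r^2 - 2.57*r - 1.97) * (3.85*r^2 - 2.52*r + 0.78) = 0.539*r^4 - 10.2473*r^3 - 0.9989*r^2 + 2.9598*r - 1.5366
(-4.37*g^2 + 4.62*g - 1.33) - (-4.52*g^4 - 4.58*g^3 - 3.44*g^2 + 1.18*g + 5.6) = 4.52*g^4 + 4.58*g^3 - 0.93*g^2 + 3.44*g - 6.93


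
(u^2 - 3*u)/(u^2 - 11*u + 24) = u/(u - 8)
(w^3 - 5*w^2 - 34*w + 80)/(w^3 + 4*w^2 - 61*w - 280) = (w - 2)/(w + 7)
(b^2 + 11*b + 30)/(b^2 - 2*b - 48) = (b + 5)/(b - 8)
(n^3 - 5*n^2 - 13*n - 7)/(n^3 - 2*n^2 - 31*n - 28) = (n + 1)/(n + 4)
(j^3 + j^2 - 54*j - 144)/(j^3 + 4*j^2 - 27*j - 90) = (j - 8)/(j - 5)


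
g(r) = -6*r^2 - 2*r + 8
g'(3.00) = -38.00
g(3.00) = -52.00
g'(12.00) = -146.00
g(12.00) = -880.00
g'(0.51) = -8.12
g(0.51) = 5.42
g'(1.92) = -25.04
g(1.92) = -17.96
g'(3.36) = -42.32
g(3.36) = -66.46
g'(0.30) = -5.60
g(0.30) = 6.86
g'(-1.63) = 17.56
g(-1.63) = -4.68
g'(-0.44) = 3.28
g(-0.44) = 7.72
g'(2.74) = -34.88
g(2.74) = -42.53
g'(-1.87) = 20.44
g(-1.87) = -9.24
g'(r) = -12*r - 2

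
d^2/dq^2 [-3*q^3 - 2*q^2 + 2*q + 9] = -18*q - 4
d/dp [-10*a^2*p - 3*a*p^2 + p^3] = -10*a^2 - 6*a*p + 3*p^2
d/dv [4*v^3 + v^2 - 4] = 2*v*(6*v + 1)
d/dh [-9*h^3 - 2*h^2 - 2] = h*(-27*h - 4)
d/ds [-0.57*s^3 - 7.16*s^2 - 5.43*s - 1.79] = -1.71*s^2 - 14.32*s - 5.43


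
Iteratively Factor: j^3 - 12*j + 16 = (j - 2)*(j^2 + 2*j - 8) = (j - 2)^2*(j + 4)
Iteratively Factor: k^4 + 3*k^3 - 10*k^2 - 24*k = (k + 4)*(k^3 - k^2 - 6*k) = k*(k + 4)*(k^2 - k - 6) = k*(k + 2)*(k + 4)*(k - 3)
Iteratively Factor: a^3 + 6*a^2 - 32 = (a + 4)*(a^2 + 2*a - 8) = (a + 4)^2*(a - 2)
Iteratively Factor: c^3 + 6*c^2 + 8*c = (c + 4)*(c^2 + 2*c) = (c + 2)*(c + 4)*(c)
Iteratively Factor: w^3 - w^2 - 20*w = (w + 4)*(w^2 - 5*w) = w*(w + 4)*(w - 5)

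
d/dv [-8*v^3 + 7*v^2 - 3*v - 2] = -24*v^2 + 14*v - 3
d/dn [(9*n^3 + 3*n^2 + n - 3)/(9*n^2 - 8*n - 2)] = (81*n^4 - 144*n^3 - 87*n^2 + 42*n - 26)/(81*n^4 - 144*n^3 + 28*n^2 + 32*n + 4)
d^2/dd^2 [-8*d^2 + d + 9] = -16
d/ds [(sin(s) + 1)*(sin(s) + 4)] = (2*sin(s) + 5)*cos(s)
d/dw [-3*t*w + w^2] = -3*t + 2*w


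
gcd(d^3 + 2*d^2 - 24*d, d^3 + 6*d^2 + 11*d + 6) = 1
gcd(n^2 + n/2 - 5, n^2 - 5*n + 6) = n - 2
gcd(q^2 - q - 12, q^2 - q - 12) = q^2 - q - 12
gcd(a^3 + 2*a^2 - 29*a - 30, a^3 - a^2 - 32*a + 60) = a^2 + a - 30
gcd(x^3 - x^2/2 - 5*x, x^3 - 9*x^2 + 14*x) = x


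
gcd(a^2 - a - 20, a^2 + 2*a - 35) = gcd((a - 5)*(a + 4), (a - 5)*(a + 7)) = a - 5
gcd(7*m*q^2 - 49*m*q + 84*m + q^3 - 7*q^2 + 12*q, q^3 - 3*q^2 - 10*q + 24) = q - 4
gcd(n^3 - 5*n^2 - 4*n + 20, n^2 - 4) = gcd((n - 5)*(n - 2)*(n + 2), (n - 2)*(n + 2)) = n^2 - 4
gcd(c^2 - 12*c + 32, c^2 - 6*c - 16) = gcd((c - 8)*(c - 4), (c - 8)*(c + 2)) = c - 8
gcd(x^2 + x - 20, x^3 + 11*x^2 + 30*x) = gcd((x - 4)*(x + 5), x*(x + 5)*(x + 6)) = x + 5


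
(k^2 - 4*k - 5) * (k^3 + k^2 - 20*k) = k^5 - 3*k^4 - 29*k^3 + 75*k^2 + 100*k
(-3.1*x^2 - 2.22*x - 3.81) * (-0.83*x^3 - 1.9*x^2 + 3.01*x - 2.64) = 2.573*x^5 + 7.7326*x^4 - 1.9507*x^3 + 8.7408*x^2 - 5.6073*x + 10.0584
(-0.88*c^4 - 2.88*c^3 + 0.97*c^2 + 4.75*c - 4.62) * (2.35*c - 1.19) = -2.068*c^5 - 5.7208*c^4 + 5.7067*c^3 + 10.0082*c^2 - 16.5095*c + 5.4978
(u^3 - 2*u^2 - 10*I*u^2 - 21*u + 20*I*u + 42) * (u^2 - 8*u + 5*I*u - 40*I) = u^5 - 10*u^4 - 5*I*u^4 + 45*u^3 + 50*I*u^3 - 290*u^2 - 185*I*u^2 + 464*u + 1050*I*u - 1680*I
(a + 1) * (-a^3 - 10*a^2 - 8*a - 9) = -a^4 - 11*a^3 - 18*a^2 - 17*a - 9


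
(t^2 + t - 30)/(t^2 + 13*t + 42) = (t - 5)/(t + 7)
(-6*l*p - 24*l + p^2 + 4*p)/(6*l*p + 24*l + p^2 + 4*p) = (-6*l + p)/(6*l + p)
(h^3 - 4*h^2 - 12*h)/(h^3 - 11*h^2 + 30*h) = (h + 2)/(h - 5)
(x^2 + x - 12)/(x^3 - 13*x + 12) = 1/(x - 1)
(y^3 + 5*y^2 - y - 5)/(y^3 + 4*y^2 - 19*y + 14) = (y^2 + 6*y + 5)/(y^2 + 5*y - 14)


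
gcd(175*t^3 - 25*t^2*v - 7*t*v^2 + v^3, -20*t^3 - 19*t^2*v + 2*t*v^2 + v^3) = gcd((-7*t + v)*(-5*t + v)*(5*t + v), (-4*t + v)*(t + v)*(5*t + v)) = 5*t + v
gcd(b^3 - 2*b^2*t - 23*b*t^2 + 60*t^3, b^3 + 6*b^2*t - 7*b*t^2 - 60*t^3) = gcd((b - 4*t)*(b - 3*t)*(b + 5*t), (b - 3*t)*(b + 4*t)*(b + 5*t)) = -b^2 - 2*b*t + 15*t^2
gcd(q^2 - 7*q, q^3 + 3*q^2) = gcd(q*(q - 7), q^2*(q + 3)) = q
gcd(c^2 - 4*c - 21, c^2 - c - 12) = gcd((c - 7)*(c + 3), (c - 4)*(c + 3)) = c + 3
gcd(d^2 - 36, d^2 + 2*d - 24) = d + 6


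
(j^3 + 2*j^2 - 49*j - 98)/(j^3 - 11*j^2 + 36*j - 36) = (j^3 + 2*j^2 - 49*j - 98)/(j^3 - 11*j^2 + 36*j - 36)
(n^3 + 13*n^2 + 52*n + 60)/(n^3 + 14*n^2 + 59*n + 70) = (n + 6)/(n + 7)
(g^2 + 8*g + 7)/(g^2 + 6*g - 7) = (g + 1)/(g - 1)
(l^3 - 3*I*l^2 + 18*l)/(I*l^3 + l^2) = (l^2 - 3*I*l + 18)/(l*(I*l + 1))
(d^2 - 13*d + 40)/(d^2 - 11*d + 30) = (d - 8)/(d - 6)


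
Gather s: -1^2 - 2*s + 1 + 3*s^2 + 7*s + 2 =3*s^2 + 5*s + 2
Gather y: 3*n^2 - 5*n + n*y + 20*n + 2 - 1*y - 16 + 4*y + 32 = 3*n^2 + 15*n + y*(n + 3) + 18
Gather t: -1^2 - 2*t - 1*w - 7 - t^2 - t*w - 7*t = -t^2 + t*(-w - 9) - w - 8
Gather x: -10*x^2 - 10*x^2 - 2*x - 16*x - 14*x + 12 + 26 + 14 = -20*x^2 - 32*x + 52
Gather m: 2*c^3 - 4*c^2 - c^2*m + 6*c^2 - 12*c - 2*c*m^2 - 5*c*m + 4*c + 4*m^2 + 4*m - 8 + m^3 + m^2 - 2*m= 2*c^3 + 2*c^2 - 8*c + m^3 + m^2*(5 - 2*c) + m*(-c^2 - 5*c + 2) - 8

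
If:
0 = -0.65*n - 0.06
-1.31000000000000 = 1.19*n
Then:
No Solution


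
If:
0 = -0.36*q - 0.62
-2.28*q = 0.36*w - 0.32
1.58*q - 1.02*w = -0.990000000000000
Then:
No Solution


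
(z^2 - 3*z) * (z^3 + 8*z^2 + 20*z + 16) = z^5 + 5*z^4 - 4*z^3 - 44*z^2 - 48*z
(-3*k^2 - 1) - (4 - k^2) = -2*k^2 - 5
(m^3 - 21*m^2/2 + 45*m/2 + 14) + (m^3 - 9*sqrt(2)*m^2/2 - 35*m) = 2*m^3 - 21*m^2/2 - 9*sqrt(2)*m^2/2 - 25*m/2 + 14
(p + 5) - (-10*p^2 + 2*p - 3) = 10*p^2 - p + 8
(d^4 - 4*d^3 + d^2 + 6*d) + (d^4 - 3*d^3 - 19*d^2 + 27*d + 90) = 2*d^4 - 7*d^3 - 18*d^2 + 33*d + 90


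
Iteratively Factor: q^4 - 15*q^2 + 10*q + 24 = (q + 1)*(q^3 - q^2 - 14*q + 24) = (q - 3)*(q + 1)*(q^2 + 2*q - 8) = (q - 3)*(q - 2)*(q + 1)*(q + 4)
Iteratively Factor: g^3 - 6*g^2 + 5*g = (g - 5)*(g^2 - g) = (g - 5)*(g - 1)*(g)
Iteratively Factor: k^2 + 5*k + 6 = (k + 2)*(k + 3)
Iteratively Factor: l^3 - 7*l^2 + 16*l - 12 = (l - 2)*(l^2 - 5*l + 6) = (l - 3)*(l - 2)*(l - 2)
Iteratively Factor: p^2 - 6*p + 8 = (p - 4)*(p - 2)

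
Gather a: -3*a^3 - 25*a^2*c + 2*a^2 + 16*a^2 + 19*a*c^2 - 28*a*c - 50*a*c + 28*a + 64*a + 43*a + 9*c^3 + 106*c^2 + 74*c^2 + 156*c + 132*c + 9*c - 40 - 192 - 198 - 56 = -3*a^3 + a^2*(18 - 25*c) + a*(19*c^2 - 78*c + 135) + 9*c^3 + 180*c^2 + 297*c - 486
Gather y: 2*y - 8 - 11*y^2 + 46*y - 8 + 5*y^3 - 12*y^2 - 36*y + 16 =5*y^3 - 23*y^2 + 12*y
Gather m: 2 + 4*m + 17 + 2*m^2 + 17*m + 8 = 2*m^2 + 21*m + 27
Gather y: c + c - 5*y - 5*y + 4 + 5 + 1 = 2*c - 10*y + 10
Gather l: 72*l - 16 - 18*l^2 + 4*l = -18*l^2 + 76*l - 16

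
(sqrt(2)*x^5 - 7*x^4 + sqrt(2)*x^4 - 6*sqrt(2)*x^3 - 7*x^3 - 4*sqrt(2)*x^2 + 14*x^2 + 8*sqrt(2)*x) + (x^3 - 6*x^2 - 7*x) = sqrt(2)*x^5 - 7*x^4 + sqrt(2)*x^4 - 6*sqrt(2)*x^3 - 6*x^3 - 4*sqrt(2)*x^2 + 8*x^2 - 7*x + 8*sqrt(2)*x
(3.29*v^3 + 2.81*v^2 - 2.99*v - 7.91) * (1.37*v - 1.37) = 4.5073*v^4 - 0.6576*v^3 - 7.946*v^2 - 6.7404*v + 10.8367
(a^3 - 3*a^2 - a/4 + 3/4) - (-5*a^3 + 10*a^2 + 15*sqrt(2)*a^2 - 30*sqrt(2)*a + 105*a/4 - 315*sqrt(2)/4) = 6*a^3 - 15*sqrt(2)*a^2 - 13*a^2 - 53*a/2 + 30*sqrt(2)*a + 3/4 + 315*sqrt(2)/4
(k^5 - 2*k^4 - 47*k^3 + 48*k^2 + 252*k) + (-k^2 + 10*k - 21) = k^5 - 2*k^4 - 47*k^3 + 47*k^2 + 262*k - 21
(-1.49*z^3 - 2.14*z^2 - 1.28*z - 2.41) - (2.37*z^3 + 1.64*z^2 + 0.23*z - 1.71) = -3.86*z^3 - 3.78*z^2 - 1.51*z - 0.7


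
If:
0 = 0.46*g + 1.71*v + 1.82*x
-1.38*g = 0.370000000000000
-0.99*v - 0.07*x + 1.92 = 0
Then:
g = -0.27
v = 2.07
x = -1.88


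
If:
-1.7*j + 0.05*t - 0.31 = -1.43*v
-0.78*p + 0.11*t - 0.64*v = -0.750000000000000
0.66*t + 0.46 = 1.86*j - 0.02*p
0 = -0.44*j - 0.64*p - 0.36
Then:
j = -6.35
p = 3.80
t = -18.70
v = -6.68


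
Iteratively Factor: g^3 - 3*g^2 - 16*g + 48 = (g - 4)*(g^2 + g - 12) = (g - 4)*(g - 3)*(g + 4)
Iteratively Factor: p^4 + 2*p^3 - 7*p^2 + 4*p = (p)*(p^3 + 2*p^2 - 7*p + 4) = p*(p - 1)*(p^2 + 3*p - 4) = p*(p - 1)^2*(p + 4)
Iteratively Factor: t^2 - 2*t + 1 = (t - 1)*(t - 1)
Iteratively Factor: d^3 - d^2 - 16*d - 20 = (d - 5)*(d^2 + 4*d + 4) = (d - 5)*(d + 2)*(d + 2)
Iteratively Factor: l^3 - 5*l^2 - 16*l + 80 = (l + 4)*(l^2 - 9*l + 20) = (l - 5)*(l + 4)*(l - 4)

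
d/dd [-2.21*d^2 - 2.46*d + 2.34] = -4.42*d - 2.46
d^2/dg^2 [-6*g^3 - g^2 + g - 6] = -36*g - 2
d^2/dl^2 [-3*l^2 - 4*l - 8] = -6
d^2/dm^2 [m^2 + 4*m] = 2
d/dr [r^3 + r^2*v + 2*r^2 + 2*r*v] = 3*r^2 + 2*r*v + 4*r + 2*v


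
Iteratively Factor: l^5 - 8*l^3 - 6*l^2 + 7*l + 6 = (l - 3)*(l^4 + 3*l^3 + l^2 - 3*l - 2) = (l - 3)*(l - 1)*(l^3 + 4*l^2 + 5*l + 2) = (l - 3)*(l - 1)*(l + 2)*(l^2 + 2*l + 1) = (l - 3)*(l - 1)*(l + 1)*(l + 2)*(l + 1)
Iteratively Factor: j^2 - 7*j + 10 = (j - 5)*(j - 2)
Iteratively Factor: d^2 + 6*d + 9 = (d + 3)*(d + 3)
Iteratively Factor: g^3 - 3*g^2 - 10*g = (g - 5)*(g^2 + 2*g) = (g - 5)*(g + 2)*(g)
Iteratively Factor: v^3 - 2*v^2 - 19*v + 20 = (v + 4)*(v^2 - 6*v + 5) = (v - 1)*(v + 4)*(v - 5)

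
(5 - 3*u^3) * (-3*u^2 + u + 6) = 9*u^5 - 3*u^4 - 18*u^3 - 15*u^2 + 5*u + 30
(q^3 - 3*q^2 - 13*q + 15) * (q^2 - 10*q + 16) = q^5 - 13*q^4 + 33*q^3 + 97*q^2 - 358*q + 240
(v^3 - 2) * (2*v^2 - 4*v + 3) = 2*v^5 - 4*v^4 + 3*v^3 - 4*v^2 + 8*v - 6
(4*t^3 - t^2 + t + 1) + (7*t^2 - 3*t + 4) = 4*t^3 + 6*t^2 - 2*t + 5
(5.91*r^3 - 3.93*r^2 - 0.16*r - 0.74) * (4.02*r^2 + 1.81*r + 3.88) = 23.7582*r^5 - 5.1015*r^4 + 15.1743*r^3 - 18.5128*r^2 - 1.9602*r - 2.8712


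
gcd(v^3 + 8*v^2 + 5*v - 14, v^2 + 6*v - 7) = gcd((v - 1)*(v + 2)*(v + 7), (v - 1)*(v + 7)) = v^2 + 6*v - 7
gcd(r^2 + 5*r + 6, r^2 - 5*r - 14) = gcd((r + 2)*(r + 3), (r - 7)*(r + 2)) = r + 2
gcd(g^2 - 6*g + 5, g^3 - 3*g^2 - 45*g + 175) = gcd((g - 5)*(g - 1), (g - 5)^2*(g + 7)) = g - 5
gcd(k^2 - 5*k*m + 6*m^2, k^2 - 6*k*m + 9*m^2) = k - 3*m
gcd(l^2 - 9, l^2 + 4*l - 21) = l - 3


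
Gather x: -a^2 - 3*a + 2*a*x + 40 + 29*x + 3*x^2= -a^2 - 3*a + 3*x^2 + x*(2*a + 29) + 40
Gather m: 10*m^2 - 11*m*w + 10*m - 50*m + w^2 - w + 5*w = 10*m^2 + m*(-11*w - 40) + w^2 + 4*w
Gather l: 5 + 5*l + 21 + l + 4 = 6*l + 30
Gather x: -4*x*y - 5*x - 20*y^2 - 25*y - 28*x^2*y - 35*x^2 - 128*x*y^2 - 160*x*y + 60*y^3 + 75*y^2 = x^2*(-28*y - 35) + x*(-128*y^2 - 164*y - 5) + 60*y^3 + 55*y^2 - 25*y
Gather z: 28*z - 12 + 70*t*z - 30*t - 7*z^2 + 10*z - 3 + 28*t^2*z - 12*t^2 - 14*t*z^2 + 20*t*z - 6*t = -12*t^2 - 36*t + z^2*(-14*t - 7) + z*(28*t^2 + 90*t + 38) - 15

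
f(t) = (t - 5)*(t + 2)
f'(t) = 2*t - 3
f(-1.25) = -4.69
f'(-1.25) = -5.50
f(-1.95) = -0.35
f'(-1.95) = -6.90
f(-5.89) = 42.36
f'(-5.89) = -14.78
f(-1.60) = -2.64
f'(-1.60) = -6.20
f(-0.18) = -9.43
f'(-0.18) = -3.36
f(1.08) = -12.07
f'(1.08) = -0.84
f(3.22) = -9.29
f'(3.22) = 3.44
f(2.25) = -11.69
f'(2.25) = 1.50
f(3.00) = -10.00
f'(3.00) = 3.00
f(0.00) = -10.00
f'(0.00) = -3.00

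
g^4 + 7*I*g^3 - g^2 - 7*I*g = g*(g - 1)*(g + 1)*(g + 7*I)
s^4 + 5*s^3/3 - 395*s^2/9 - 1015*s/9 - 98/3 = (s - 7)*(s + 1/3)*(s + 7/3)*(s + 6)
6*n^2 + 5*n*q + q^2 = (2*n + q)*(3*n + q)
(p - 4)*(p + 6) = p^2 + 2*p - 24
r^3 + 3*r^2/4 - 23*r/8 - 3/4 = (r - 3/2)*(r + 1/4)*(r + 2)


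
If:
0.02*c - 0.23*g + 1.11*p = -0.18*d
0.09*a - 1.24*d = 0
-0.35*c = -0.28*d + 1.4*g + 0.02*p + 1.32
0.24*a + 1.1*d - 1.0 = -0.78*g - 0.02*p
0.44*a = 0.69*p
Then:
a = 0.55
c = -7.94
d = 0.04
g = 1.05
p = 0.35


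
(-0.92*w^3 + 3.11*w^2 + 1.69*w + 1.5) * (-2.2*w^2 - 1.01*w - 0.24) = 2.024*w^5 - 5.9128*w^4 - 6.6383*w^3 - 5.7533*w^2 - 1.9206*w - 0.36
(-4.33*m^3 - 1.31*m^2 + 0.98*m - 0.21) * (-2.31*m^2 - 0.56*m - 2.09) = 10.0023*m^5 + 5.4509*m^4 + 7.5195*m^3 + 2.6742*m^2 - 1.9306*m + 0.4389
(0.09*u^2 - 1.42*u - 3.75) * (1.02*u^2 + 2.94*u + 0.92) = 0.0918*u^4 - 1.1838*u^3 - 7.917*u^2 - 12.3314*u - 3.45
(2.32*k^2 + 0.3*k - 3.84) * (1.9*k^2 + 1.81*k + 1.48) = 4.408*k^4 + 4.7692*k^3 - 3.3194*k^2 - 6.5064*k - 5.6832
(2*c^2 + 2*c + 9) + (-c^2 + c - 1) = c^2 + 3*c + 8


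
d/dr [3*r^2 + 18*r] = 6*r + 18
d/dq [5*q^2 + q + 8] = 10*q + 1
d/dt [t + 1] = 1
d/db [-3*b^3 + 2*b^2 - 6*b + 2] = -9*b^2 + 4*b - 6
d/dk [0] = 0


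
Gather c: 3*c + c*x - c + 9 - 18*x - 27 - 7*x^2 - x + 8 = c*(x + 2) - 7*x^2 - 19*x - 10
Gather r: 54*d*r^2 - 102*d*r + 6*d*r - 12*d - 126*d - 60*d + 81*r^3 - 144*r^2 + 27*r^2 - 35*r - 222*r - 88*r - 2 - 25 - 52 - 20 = -198*d + 81*r^3 + r^2*(54*d - 117) + r*(-96*d - 345) - 99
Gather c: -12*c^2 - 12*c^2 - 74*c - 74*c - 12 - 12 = -24*c^2 - 148*c - 24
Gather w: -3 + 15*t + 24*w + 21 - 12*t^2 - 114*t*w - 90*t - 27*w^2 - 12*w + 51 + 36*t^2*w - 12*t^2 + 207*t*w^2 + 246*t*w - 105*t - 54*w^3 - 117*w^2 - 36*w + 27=-24*t^2 - 180*t - 54*w^3 + w^2*(207*t - 144) + w*(36*t^2 + 132*t - 24) + 96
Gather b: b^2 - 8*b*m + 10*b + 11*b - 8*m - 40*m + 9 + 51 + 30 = b^2 + b*(21 - 8*m) - 48*m + 90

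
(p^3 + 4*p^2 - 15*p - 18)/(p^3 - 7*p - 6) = (p + 6)/(p + 2)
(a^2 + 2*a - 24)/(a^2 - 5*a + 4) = (a + 6)/(a - 1)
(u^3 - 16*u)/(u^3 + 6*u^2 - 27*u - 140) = u*(u - 4)/(u^2 + 2*u - 35)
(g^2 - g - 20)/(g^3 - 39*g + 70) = (g + 4)/(g^2 + 5*g - 14)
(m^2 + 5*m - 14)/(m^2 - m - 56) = (m - 2)/(m - 8)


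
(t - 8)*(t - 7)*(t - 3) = t^3 - 18*t^2 + 101*t - 168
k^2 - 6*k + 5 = (k - 5)*(k - 1)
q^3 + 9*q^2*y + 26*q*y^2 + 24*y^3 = (q + 2*y)*(q + 3*y)*(q + 4*y)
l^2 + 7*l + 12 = (l + 3)*(l + 4)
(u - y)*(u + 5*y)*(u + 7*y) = u^3 + 11*u^2*y + 23*u*y^2 - 35*y^3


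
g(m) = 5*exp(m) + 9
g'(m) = 5*exp(m)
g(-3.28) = 9.19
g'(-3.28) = 0.19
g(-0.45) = 12.19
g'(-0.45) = 3.19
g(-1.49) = 10.13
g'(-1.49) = 1.13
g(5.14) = 862.58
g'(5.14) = 853.58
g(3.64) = 199.46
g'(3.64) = 190.46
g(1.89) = 42.10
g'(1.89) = 33.10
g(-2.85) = 9.29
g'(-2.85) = 0.29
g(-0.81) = 11.22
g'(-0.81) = 2.22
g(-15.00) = 9.00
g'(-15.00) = 0.00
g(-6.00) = 9.01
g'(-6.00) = 0.01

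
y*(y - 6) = y^2 - 6*y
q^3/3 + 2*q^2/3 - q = q*(q/3 + 1)*(q - 1)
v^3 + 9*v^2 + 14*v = v*(v + 2)*(v + 7)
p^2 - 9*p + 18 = (p - 6)*(p - 3)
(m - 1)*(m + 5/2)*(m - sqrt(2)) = m^3 - sqrt(2)*m^2 + 3*m^2/2 - 5*m/2 - 3*sqrt(2)*m/2 + 5*sqrt(2)/2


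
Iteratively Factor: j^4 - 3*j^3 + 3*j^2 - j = (j - 1)*(j^3 - 2*j^2 + j) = j*(j - 1)*(j^2 - 2*j + 1) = j*(j - 1)^2*(j - 1)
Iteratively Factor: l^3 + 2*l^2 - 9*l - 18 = (l + 2)*(l^2 - 9) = (l - 3)*(l + 2)*(l + 3)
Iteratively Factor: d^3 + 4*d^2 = (d)*(d^2 + 4*d) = d*(d + 4)*(d)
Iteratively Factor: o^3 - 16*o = (o + 4)*(o^2 - 4*o) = o*(o + 4)*(o - 4)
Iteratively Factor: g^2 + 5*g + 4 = (g + 4)*(g + 1)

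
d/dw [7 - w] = -1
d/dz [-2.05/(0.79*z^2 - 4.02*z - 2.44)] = (3.239*z - 8.241)/(-0.79*z^2 + 4.02*z + 2.44)^2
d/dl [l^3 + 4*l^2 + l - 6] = 3*l^2 + 8*l + 1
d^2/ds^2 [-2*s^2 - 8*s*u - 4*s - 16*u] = -4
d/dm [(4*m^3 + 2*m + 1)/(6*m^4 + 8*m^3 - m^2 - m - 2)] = (-24*m^6 - 40*m^4 - 64*m^3 - 46*m^2 + 2*m - 3)/(36*m^8 + 96*m^7 + 52*m^6 - 28*m^5 - 39*m^4 - 30*m^3 + 5*m^2 + 4*m + 4)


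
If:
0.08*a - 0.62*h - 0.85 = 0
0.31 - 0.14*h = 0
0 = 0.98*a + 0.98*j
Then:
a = 27.79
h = 2.21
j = -27.79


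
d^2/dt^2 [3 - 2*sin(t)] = 2*sin(t)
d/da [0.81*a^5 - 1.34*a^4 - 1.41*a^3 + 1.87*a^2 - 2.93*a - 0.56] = 4.05*a^4 - 5.36*a^3 - 4.23*a^2 + 3.74*a - 2.93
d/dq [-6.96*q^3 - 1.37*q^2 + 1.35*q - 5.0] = -20.88*q^2 - 2.74*q + 1.35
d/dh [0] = 0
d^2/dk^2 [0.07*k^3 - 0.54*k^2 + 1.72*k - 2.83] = 0.42*k - 1.08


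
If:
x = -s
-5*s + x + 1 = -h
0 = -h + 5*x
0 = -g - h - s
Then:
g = 4/11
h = -5/11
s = 1/11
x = -1/11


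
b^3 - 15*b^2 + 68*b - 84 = (b - 7)*(b - 6)*(b - 2)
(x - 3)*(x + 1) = x^2 - 2*x - 3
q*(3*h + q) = 3*h*q + q^2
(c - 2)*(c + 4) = c^2 + 2*c - 8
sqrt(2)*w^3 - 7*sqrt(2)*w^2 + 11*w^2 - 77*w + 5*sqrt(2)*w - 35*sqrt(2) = (w - 7)*(w + 5*sqrt(2))*(sqrt(2)*w + 1)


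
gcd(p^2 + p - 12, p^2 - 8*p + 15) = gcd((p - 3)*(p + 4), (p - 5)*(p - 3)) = p - 3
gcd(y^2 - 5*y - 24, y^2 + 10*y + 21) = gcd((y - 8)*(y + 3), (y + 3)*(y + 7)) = y + 3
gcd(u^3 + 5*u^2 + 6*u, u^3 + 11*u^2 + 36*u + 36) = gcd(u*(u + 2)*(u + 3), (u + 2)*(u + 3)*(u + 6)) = u^2 + 5*u + 6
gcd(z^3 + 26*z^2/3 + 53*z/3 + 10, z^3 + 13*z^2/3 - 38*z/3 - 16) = z^2 + 7*z + 6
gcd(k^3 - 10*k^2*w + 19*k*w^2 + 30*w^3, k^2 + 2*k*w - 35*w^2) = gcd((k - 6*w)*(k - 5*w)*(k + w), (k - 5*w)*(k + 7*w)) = -k + 5*w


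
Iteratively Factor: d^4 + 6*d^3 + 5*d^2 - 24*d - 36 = (d + 3)*(d^3 + 3*d^2 - 4*d - 12) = (d - 2)*(d + 3)*(d^2 + 5*d + 6) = (d - 2)*(d + 3)^2*(d + 2)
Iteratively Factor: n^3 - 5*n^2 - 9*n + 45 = (n - 3)*(n^2 - 2*n - 15) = (n - 5)*(n - 3)*(n + 3)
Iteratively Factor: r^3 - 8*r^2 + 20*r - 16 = (r - 2)*(r^2 - 6*r + 8) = (r - 4)*(r - 2)*(r - 2)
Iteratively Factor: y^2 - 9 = (y - 3)*(y + 3)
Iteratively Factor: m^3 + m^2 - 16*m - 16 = (m + 4)*(m^2 - 3*m - 4) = (m - 4)*(m + 4)*(m + 1)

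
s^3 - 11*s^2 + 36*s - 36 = (s - 6)*(s - 3)*(s - 2)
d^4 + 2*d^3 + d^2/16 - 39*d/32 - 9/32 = (d - 3/4)*(d + 1/4)*(d + 1)*(d + 3/2)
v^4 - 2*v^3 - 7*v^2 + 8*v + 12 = (v - 3)*(v - 2)*(v + 1)*(v + 2)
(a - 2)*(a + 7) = a^2 + 5*a - 14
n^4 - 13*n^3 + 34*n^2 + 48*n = n*(n - 8)*(n - 6)*(n + 1)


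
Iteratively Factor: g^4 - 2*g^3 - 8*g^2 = (g)*(g^3 - 2*g^2 - 8*g) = g*(g - 4)*(g^2 + 2*g) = g*(g - 4)*(g + 2)*(g)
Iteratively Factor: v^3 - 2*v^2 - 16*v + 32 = (v - 2)*(v^2 - 16) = (v - 2)*(v + 4)*(v - 4)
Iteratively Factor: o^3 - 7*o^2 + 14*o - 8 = (o - 2)*(o^2 - 5*o + 4) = (o - 4)*(o - 2)*(o - 1)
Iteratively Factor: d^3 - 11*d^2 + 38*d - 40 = (d - 4)*(d^2 - 7*d + 10) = (d - 5)*(d - 4)*(d - 2)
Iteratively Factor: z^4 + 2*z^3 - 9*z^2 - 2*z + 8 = (z - 1)*(z^3 + 3*z^2 - 6*z - 8) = (z - 1)*(z + 1)*(z^2 + 2*z - 8) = (z - 2)*(z - 1)*(z + 1)*(z + 4)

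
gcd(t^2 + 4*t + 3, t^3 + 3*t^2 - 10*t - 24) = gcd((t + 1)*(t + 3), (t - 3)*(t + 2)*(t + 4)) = 1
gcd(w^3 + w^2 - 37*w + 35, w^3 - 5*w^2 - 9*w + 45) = w - 5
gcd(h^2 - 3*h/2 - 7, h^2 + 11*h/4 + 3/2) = h + 2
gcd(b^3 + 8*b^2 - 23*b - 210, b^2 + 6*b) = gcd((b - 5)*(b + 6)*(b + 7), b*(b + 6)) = b + 6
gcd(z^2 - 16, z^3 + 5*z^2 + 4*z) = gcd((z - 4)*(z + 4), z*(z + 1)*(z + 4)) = z + 4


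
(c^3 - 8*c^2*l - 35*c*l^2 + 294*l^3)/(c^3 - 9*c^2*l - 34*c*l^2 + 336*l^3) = (c - 7*l)/(c - 8*l)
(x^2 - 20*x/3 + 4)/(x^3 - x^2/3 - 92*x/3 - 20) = (3*x - 2)/(3*x^2 + 17*x + 10)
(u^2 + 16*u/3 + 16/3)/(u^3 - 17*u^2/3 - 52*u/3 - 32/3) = (u + 4)/(u^2 - 7*u - 8)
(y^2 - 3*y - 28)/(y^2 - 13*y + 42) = (y + 4)/(y - 6)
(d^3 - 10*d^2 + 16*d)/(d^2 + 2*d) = (d^2 - 10*d + 16)/(d + 2)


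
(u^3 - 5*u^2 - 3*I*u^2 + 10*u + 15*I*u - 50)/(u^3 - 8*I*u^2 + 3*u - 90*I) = (u^2 + u*(-5 + 2*I) - 10*I)/(u^2 - 3*I*u + 18)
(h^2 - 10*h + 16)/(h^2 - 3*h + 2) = (h - 8)/(h - 1)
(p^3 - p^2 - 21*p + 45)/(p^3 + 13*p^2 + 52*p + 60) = (p^2 - 6*p + 9)/(p^2 + 8*p + 12)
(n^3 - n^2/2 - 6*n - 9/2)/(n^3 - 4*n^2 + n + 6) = (n + 3/2)/(n - 2)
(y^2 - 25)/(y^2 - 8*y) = (y^2 - 25)/(y*(y - 8))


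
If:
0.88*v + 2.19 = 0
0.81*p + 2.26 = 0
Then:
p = -2.79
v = -2.49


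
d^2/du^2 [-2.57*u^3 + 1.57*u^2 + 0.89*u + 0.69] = 3.14 - 15.42*u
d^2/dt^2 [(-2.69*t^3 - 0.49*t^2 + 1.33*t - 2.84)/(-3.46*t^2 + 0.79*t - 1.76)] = (5.6843418860808e-14*t^5 - 1.06581410364015e-14*t^4 - 58.570114*t^3 + 163.651584*t^2 + 52.013136*t - 31.706856)/(41.421736*t^6 - 28.372692*t^5 + 69.688206*t^4 - 29.357743*t^3 + 35.448336*t^2 - 7.341312*t + 5.451776)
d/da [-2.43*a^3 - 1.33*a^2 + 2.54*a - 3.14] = -7.29*a^2 - 2.66*a + 2.54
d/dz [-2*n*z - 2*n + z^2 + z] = -2*n + 2*z + 1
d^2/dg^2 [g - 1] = 0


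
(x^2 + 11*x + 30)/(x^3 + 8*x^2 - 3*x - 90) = 1/(x - 3)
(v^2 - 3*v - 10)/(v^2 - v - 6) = (v - 5)/(v - 3)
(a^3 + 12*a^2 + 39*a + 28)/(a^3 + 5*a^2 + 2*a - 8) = (a^2 + 8*a + 7)/(a^2 + a - 2)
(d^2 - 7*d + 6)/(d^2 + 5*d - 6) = (d - 6)/(d + 6)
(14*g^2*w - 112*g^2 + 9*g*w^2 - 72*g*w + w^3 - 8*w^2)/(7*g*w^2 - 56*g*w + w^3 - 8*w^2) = (2*g + w)/w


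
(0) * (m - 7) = 0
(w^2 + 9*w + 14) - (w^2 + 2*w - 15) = 7*w + 29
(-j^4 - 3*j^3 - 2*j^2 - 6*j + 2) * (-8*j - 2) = 8*j^5 + 26*j^4 + 22*j^3 + 52*j^2 - 4*j - 4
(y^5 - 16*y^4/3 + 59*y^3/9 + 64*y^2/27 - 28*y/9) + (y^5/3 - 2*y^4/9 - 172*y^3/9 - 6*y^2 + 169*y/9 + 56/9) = 4*y^5/3 - 50*y^4/9 - 113*y^3/9 - 98*y^2/27 + 47*y/3 + 56/9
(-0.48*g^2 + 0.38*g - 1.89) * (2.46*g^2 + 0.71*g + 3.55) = -1.1808*g^4 + 0.594*g^3 - 6.0836*g^2 + 0.00710000000000011*g - 6.7095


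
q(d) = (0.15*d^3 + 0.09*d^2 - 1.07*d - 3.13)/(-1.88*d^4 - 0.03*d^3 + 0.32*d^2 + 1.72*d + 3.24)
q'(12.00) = 0.00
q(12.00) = -0.01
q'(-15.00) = 0.00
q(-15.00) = 0.00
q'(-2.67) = 0.02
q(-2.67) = 0.03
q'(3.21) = -0.03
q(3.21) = 0.00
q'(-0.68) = 2.07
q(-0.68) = -1.32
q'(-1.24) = 4.01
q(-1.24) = 0.70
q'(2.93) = -0.05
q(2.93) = 0.01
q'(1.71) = -1.73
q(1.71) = 0.43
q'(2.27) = -0.21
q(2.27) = 0.08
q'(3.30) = -0.02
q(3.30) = 0.00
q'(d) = (0.45*d^2 + 0.18*d - 1.07)/(-1.88*d^4 - 0.03*d^3 + 0.32*d^2 + 1.72*d + 3.24) + (0.15*d^3 + 0.09*d^2 - 1.07*d - 3.13)*(7.52*d^3 + 0.09*d^2 - 0.64*d - 1.72)/(-1.88*d^4 - 0.03*d^3 + 0.32*d^2 + 1.72*d + 3.24)^2 = (0.282*d^6 + 0.3384*d^5 - 5.9841*d^4 - 23.0858*d^3 + 1.6735*d^2 + 2.5864*d + 1.9168)/(3.5344*d^8 + 0.1128*d^7 - 1.2023*d^6 - 6.4864*d^5 - 12.1832*d^4 + 0.9064*d^3 + 5.032*d^2 + 11.1456*d + 10.4976)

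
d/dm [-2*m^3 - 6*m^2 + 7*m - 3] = -6*m^2 - 12*m + 7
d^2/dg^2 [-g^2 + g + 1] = -2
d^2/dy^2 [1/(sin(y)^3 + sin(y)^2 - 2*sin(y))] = (-9*sin(y)^2 - 20*sin(y) - 8 + 14/sin(y) + 4/sin(y)^2 - 8/sin(y)^3)/((sin(y) - 1)^2*(sin(y) + 2)^3)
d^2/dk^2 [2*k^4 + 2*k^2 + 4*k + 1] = 24*k^2 + 4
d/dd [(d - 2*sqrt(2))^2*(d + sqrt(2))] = 3*d*(d - 2*sqrt(2))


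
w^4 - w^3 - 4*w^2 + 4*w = w*(w - 2)*(w - 1)*(w + 2)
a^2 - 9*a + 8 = (a - 8)*(a - 1)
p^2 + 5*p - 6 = (p - 1)*(p + 6)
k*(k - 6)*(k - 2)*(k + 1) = k^4 - 7*k^3 + 4*k^2 + 12*k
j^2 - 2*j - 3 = (j - 3)*(j + 1)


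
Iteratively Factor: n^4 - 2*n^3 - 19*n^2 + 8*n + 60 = (n - 5)*(n^3 + 3*n^2 - 4*n - 12) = (n - 5)*(n + 2)*(n^2 + n - 6) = (n - 5)*(n + 2)*(n + 3)*(n - 2)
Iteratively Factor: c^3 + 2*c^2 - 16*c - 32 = (c + 4)*(c^2 - 2*c - 8) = (c + 2)*(c + 4)*(c - 4)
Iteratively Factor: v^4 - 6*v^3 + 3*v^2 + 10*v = (v + 1)*(v^3 - 7*v^2 + 10*v) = (v - 5)*(v + 1)*(v^2 - 2*v) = (v - 5)*(v - 2)*(v + 1)*(v)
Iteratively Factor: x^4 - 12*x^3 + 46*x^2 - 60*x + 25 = (x - 1)*(x^3 - 11*x^2 + 35*x - 25) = (x - 5)*(x - 1)*(x^2 - 6*x + 5) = (x - 5)*(x - 1)^2*(x - 5)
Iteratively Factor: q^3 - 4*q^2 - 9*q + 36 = (q - 3)*(q^2 - q - 12) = (q - 4)*(q - 3)*(q + 3)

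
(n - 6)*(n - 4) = n^2 - 10*n + 24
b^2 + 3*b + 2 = (b + 1)*(b + 2)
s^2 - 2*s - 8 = (s - 4)*(s + 2)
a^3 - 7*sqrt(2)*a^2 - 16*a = a*(a - 8*sqrt(2))*(a + sqrt(2))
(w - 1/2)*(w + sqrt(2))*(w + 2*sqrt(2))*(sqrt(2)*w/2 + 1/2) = sqrt(2)*w^4/2 - sqrt(2)*w^3/4 + 7*w^3/2 - 7*w^2/4 + 7*sqrt(2)*w^2/2 - 7*sqrt(2)*w/4 + 2*w - 1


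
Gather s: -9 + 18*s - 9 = 18*s - 18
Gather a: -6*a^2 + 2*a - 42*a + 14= -6*a^2 - 40*a + 14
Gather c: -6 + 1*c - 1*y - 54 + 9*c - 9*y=10*c - 10*y - 60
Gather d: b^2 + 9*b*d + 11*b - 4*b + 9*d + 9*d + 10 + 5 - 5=b^2 + 7*b + d*(9*b + 18) + 10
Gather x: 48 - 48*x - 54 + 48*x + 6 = 0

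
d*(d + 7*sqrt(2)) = d^2 + 7*sqrt(2)*d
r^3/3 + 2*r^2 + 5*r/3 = r*(r/3 + 1/3)*(r + 5)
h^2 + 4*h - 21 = (h - 3)*(h + 7)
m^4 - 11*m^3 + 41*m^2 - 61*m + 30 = (m - 5)*(m - 3)*(m - 2)*(m - 1)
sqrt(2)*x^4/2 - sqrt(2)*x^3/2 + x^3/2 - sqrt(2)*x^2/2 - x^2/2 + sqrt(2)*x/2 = x*(x - 1)*(x - sqrt(2)/2)*(sqrt(2)*x/2 + 1)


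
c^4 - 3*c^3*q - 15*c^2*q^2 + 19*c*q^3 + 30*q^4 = (c - 5*q)*(c - 2*q)*(c + q)*(c + 3*q)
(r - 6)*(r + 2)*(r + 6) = r^3 + 2*r^2 - 36*r - 72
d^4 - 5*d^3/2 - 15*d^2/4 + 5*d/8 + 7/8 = (d - 7/2)*(d - 1/2)*(d + 1/2)*(d + 1)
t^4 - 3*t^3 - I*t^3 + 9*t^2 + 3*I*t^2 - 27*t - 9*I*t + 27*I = (t - 3)*(t - 3*I)*(t - I)*(t + 3*I)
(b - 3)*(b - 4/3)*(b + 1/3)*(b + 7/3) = b^4 - 5*b^3/3 - 61*b^2/9 + 197*b/27 + 28/9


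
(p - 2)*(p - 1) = p^2 - 3*p + 2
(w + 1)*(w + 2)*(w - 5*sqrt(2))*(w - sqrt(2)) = w^4 - 6*sqrt(2)*w^3 + 3*w^3 - 18*sqrt(2)*w^2 + 12*w^2 - 12*sqrt(2)*w + 30*w + 20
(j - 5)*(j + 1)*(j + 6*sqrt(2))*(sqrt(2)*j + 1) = sqrt(2)*j^4 - 4*sqrt(2)*j^3 + 13*j^3 - 52*j^2 + sqrt(2)*j^2 - 65*j - 24*sqrt(2)*j - 30*sqrt(2)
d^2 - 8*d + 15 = (d - 5)*(d - 3)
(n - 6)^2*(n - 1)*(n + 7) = n^4 - 6*n^3 - 43*n^2 + 300*n - 252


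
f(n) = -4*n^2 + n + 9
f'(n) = 1 - 8*n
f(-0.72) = 6.21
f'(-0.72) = 6.76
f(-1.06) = 3.45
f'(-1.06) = 9.48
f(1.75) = -1.50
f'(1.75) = -13.00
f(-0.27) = 8.44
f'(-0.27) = 3.16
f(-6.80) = -182.76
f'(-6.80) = 55.40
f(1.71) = -0.99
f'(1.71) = -12.68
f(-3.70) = -49.46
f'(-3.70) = 30.60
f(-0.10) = 8.86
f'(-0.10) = 1.80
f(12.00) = -555.00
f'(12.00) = -95.00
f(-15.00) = -906.00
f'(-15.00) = 121.00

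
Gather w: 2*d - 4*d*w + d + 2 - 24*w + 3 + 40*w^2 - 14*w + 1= 3*d + 40*w^2 + w*(-4*d - 38) + 6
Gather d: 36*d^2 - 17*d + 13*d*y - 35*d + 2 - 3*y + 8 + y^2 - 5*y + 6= 36*d^2 + d*(13*y - 52) + y^2 - 8*y + 16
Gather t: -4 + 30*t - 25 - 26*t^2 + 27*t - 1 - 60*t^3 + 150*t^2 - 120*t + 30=-60*t^3 + 124*t^2 - 63*t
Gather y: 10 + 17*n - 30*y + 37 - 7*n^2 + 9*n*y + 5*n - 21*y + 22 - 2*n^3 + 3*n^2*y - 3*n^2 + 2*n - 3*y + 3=-2*n^3 - 10*n^2 + 24*n + y*(3*n^2 + 9*n - 54) + 72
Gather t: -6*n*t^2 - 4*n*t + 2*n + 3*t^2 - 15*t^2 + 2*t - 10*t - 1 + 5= 2*n + t^2*(-6*n - 12) + t*(-4*n - 8) + 4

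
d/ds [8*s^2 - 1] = 16*s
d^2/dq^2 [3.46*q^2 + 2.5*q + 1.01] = 6.92000000000000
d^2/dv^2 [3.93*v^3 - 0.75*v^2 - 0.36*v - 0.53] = 23.58*v - 1.5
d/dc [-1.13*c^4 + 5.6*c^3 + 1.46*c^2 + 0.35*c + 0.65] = -4.52*c^3 + 16.8*c^2 + 2.92*c + 0.35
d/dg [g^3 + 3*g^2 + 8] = 3*g*(g + 2)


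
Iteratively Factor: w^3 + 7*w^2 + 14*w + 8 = (w + 2)*(w^2 + 5*w + 4) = (w + 2)*(w + 4)*(w + 1)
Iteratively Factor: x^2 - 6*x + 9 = (x - 3)*(x - 3)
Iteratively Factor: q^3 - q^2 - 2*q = (q)*(q^2 - q - 2) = q*(q + 1)*(q - 2)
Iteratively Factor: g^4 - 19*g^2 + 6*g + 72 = (g + 2)*(g^3 - 2*g^2 - 15*g + 36) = (g + 2)*(g + 4)*(g^2 - 6*g + 9) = (g - 3)*(g + 2)*(g + 4)*(g - 3)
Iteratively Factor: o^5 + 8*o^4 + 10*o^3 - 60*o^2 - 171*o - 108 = (o + 3)*(o^4 + 5*o^3 - 5*o^2 - 45*o - 36) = (o - 3)*(o + 3)*(o^3 + 8*o^2 + 19*o + 12) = (o - 3)*(o + 3)^2*(o^2 + 5*o + 4) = (o - 3)*(o + 3)^2*(o + 4)*(o + 1)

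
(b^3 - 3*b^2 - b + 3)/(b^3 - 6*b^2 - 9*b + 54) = (b^2 - 1)/(b^2 - 3*b - 18)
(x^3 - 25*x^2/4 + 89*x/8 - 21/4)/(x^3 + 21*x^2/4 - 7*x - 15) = (8*x^2 - 34*x + 21)/(2*(4*x^2 + 29*x + 30))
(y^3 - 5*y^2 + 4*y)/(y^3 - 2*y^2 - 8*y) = (y - 1)/(y + 2)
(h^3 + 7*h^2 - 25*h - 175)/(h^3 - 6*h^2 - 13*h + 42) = (h^3 + 7*h^2 - 25*h - 175)/(h^3 - 6*h^2 - 13*h + 42)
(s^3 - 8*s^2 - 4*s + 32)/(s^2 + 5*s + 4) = (s^3 - 8*s^2 - 4*s + 32)/(s^2 + 5*s + 4)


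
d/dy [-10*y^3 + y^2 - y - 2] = -30*y^2 + 2*y - 1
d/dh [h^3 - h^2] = h*(3*h - 2)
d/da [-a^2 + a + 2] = 1 - 2*a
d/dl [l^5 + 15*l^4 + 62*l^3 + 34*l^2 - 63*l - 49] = 5*l^4 + 60*l^3 + 186*l^2 + 68*l - 63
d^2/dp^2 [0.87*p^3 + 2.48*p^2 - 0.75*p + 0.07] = 5.22*p + 4.96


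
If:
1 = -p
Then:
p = -1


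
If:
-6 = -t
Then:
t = 6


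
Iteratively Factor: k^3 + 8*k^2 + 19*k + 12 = (k + 4)*(k^2 + 4*k + 3) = (k + 1)*(k + 4)*(k + 3)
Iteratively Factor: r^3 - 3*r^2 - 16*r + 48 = (r - 3)*(r^2 - 16) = (r - 4)*(r - 3)*(r + 4)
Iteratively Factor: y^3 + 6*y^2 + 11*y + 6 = (y + 3)*(y^2 + 3*y + 2) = (y + 1)*(y + 3)*(y + 2)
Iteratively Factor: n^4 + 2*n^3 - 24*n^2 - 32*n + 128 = (n - 4)*(n^3 + 6*n^2 - 32) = (n - 4)*(n + 4)*(n^2 + 2*n - 8) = (n - 4)*(n + 4)^2*(n - 2)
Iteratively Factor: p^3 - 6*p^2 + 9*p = (p - 3)*(p^2 - 3*p) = (p - 3)^2*(p)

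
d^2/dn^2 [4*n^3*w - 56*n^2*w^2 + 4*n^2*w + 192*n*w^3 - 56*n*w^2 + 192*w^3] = 8*w*(3*n - 14*w + 1)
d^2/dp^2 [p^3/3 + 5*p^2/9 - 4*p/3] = 2*p + 10/9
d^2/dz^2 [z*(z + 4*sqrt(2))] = 2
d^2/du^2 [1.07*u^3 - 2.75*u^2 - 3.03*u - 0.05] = 6.42*u - 5.5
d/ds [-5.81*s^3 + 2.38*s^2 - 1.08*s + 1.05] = -17.43*s^2 + 4.76*s - 1.08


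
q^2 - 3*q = q*(q - 3)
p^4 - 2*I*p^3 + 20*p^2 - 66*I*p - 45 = (p - 3*I)^2*(p - I)*(p + 5*I)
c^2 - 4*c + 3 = (c - 3)*(c - 1)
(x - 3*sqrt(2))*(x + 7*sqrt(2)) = x^2 + 4*sqrt(2)*x - 42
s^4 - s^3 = s^3*(s - 1)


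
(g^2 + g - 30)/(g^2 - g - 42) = (g - 5)/(g - 7)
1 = 1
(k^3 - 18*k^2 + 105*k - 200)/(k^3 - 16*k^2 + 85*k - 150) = (k - 8)/(k - 6)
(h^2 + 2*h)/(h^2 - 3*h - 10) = h/(h - 5)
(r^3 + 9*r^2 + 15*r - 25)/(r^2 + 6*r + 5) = (r^2 + 4*r - 5)/(r + 1)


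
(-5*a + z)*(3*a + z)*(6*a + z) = -90*a^3 - 27*a^2*z + 4*a*z^2 + z^3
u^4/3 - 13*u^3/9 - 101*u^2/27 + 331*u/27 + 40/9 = (u/3 + 1)*(u - 5)*(u - 8/3)*(u + 1/3)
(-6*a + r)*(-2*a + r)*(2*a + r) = 24*a^3 - 4*a^2*r - 6*a*r^2 + r^3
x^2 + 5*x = x*(x + 5)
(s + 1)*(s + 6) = s^2 + 7*s + 6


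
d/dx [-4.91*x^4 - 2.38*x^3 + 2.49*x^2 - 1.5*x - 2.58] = -19.64*x^3 - 7.14*x^2 + 4.98*x - 1.5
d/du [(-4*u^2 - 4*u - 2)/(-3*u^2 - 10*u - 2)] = 4*(7*u^2 + u - 3)/(9*u^4 + 60*u^3 + 112*u^2 + 40*u + 4)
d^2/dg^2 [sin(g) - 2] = -sin(g)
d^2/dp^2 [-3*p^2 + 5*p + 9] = -6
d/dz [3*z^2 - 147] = 6*z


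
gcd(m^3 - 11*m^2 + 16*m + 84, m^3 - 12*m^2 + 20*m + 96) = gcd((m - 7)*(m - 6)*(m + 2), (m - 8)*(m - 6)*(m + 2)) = m^2 - 4*m - 12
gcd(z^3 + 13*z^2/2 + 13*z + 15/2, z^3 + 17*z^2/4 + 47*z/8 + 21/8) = z + 1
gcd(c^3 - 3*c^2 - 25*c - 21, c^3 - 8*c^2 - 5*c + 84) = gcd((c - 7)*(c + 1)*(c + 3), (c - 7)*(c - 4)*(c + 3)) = c^2 - 4*c - 21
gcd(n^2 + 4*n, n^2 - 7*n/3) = n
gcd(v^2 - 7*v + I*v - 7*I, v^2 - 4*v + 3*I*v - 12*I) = 1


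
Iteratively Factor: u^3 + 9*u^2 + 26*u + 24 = (u + 4)*(u^2 + 5*u + 6) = (u + 2)*(u + 4)*(u + 3)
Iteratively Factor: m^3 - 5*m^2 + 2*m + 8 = (m - 4)*(m^2 - m - 2) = (m - 4)*(m - 2)*(m + 1)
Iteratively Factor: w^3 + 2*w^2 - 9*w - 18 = (w - 3)*(w^2 + 5*w + 6) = (w - 3)*(w + 3)*(w + 2)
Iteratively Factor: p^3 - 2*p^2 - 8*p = (p + 2)*(p^2 - 4*p) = p*(p + 2)*(p - 4)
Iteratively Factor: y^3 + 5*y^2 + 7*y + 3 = (y + 1)*(y^2 + 4*y + 3) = (y + 1)*(y + 3)*(y + 1)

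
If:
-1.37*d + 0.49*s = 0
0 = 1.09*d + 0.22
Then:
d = -0.20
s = -0.56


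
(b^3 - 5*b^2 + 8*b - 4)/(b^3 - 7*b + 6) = (b - 2)/(b + 3)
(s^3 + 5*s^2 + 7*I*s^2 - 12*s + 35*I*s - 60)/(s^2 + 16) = (s^2 + s*(5 + 3*I) + 15*I)/(s - 4*I)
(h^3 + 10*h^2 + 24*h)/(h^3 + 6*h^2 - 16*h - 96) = h/(h - 4)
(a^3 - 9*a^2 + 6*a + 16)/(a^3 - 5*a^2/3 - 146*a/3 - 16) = 3*(a^2 - a - 2)/(3*a^2 + 19*a + 6)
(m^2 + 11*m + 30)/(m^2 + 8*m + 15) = (m + 6)/(m + 3)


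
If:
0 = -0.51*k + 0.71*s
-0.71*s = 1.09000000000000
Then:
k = -2.14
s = -1.54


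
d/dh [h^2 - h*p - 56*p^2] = 2*h - p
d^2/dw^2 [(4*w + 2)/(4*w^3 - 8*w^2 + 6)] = 4*(2*w^2*(2*w + 1)*(3*w - 4)^2 + (-6*w^2 + 8*w - (2*w + 1)*(3*w - 2))*(2*w^3 - 4*w^2 + 3))/(2*w^3 - 4*w^2 + 3)^3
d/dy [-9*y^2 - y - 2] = -18*y - 1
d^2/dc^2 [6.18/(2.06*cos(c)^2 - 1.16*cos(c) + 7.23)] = (-104.901792*(1 - cos(c)^2)^2 + 44.303184*cos(c)^3 + 307.408032*cos(c)^2 - 140.436792*cos(c) - 62.5539600000001)/(2.06*cos(c)^2 - 1.16*cos(c) + 7.23)^3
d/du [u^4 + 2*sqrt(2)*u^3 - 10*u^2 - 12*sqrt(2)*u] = 4*u^3 + 6*sqrt(2)*u^2 - 20*u - 12*sqrt(2)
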